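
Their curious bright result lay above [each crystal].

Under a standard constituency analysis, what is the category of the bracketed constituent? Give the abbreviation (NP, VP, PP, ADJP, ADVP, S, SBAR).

NP

The bracketed span "each crystal" is headed by "crystal", making it a noun phrase (NP).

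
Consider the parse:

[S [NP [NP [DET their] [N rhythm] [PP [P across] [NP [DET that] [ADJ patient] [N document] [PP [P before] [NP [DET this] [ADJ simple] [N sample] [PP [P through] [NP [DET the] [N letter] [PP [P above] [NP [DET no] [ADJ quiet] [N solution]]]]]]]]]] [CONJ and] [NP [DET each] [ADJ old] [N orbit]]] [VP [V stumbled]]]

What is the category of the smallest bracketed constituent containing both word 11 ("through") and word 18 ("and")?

The smallest bracket enclosing both words is [NP their rhythm across that patient document before this simple sample through the letter above no quiet solution and each old orbit], so the label is NP.

NP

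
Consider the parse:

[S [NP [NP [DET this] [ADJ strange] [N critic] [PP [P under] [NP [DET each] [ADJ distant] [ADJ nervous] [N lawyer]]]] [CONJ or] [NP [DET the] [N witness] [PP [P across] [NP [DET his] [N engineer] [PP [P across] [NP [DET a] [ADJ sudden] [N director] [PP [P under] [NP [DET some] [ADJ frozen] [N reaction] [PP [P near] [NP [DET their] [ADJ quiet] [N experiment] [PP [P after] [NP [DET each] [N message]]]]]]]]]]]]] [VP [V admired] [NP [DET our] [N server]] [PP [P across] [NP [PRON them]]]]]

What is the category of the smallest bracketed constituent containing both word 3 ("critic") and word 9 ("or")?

NP

The smallest bracket enclosing both words is [NP this strange critic under each distant nervous lawyer or the witness across his engineer across a sudden director under some frozen reaction near their quiet experiment after each message], so the label is NP.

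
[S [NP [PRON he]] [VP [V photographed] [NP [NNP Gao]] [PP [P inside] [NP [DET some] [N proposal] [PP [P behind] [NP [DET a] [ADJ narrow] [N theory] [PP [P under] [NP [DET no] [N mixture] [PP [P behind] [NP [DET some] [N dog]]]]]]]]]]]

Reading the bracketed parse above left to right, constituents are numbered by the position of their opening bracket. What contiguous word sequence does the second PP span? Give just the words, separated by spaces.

The PP opening brackets appear, in order, over: "inside some proposal behind a narrow theory under no mixture behind some dog"; "behind a narrow theory under no mixture behind some dog"; "under no mixture behind some dog"; "behind some dog". The second one spans "behind a narrow theory under no mixture behind some dog".

behind a narrow theory under no mixture behind some dog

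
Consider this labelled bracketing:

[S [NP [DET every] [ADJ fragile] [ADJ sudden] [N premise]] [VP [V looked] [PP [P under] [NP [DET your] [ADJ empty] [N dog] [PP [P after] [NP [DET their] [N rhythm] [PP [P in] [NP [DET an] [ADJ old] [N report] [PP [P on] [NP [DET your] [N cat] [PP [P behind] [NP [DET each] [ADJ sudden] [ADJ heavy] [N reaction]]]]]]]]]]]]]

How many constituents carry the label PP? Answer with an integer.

Listing each PP by its span: [PP under your empty dog after their rhythm in an old report on your cat behind each sudden heavy reaction]; [PP after their rhythm in an old report on your cat behind each sudden heavy reaction]; [PP in an old report on your cat behind each sudden heavy reaction]; [PP on your cat behind each sudden heavy reaction]; [PP behind each sudden heavy reaction] — that makes 5.

5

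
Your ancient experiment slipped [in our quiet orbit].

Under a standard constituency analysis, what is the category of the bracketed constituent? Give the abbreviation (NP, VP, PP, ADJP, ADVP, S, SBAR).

PP

The span is built around the preposition "in" — a prepositional phrase (PP).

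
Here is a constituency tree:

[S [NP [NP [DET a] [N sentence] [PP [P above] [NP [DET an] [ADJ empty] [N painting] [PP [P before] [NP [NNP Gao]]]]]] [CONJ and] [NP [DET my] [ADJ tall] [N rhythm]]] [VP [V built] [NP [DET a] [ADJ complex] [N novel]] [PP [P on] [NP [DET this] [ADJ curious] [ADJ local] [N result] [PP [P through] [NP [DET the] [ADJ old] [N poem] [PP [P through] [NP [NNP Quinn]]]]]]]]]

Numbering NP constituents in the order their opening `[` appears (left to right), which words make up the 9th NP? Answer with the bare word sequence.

The NP opening brackets appear, in order, over: "a sentence above an empty painting before Gao and my tall rhythm"; "a sentence above an empty painting before Gao"; "an empty painting before Gao"; "Gao"; "my tall rhythm"; "a complex novel"; "this curious local result through the old poem through Quinn"; "the old poem through Quinn"; "Quinn". The 9th one spans "Quinn".

Quinn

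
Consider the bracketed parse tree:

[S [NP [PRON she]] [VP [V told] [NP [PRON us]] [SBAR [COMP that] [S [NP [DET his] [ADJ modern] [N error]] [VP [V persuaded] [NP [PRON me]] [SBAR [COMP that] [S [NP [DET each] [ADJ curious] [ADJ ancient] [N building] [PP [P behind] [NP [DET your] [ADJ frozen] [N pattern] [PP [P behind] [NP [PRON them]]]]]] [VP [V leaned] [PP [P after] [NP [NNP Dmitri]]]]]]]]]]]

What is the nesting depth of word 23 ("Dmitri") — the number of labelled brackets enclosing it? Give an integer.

11

The word sits inside NNP, which is inside NP, inside PP, inside VP, inside S, inside SBAR, inside VP, inside S, inside SBAR, inside VP, inside S — 11 brackets in all.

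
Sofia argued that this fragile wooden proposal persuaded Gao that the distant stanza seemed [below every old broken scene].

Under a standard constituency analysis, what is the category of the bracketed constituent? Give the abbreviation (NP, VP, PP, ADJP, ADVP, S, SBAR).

The bracketed span "below every old broken scene" is headed by "below", making it a prepositional phrase (PP).

PP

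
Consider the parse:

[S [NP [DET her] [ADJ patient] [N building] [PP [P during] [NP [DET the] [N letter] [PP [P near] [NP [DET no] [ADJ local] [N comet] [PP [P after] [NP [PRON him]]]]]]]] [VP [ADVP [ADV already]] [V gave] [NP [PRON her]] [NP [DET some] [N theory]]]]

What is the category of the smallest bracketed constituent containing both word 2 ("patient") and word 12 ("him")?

The smallest bracket enclosing both words is [NP her patient building during the letter near no local comet after him], so the label is NP.

NP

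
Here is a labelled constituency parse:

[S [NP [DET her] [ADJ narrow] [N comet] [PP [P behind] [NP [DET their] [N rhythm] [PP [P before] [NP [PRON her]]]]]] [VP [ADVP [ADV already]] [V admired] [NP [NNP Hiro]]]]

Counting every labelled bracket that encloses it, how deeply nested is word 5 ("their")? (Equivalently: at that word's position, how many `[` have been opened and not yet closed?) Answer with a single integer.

5

The word sits inside DET, which is inside NP, inside PP, inside NP, inside S — 5 brackets in all.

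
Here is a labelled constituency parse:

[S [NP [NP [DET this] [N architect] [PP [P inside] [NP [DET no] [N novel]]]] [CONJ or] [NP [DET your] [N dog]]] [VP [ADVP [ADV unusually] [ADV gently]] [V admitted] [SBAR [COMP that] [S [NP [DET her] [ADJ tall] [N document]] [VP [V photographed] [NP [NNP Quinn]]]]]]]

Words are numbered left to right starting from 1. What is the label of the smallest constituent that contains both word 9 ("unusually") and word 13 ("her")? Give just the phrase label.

Both words fall inside [VP unusually gently admitted that her tall document photographed Quinn] (words 9–17), and no smaller constituent contains them both. Label: VP.

VP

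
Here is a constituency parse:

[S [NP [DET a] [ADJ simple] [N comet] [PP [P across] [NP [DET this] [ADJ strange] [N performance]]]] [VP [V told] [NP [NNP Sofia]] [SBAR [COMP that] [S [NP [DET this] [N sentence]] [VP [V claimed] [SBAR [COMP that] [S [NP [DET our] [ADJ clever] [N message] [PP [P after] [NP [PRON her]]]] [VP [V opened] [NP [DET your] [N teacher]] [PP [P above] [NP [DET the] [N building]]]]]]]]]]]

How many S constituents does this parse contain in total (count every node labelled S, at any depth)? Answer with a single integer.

The S constituents are: [S a simple comet across this strange performance told Sofia that this sentence claimed that our clever message after her opened your teacher above the building]; [S this sentence claimed that our clever message after her opened your teacher above the building]; [S our clever message after her opened your teacher above the building]. Total: 3.

3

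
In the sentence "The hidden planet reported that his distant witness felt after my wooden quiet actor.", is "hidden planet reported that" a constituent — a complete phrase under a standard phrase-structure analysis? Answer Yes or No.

No

The smallest constituent containing the whole sequence is the clause [S the hidden planet reported that his distant witness felt after my wooden quiet actor], but the sequence is only part of it — it straddles the boundary between noun phrase "the hidden planet" and verb phrase "reported that his distant witness felt after my wooden quiet actor".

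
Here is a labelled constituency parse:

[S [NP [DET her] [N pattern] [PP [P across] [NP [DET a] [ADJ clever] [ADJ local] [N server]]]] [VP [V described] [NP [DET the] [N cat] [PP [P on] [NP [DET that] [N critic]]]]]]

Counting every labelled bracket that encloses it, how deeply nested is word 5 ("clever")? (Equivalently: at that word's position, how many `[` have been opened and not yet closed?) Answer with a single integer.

Counting open brackets not yet closed at "clever": [S [NP [PP [NP [ADJ = 5.

5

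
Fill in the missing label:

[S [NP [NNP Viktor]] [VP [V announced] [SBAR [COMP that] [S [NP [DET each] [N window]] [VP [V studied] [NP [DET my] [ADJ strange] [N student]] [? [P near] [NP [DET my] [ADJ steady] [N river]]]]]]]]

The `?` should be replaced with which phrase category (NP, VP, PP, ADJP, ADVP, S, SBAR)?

PP

The `?` node immediately contains: P 'near', NP. That is the internal structure of a prepositional phrase, so the label is PP.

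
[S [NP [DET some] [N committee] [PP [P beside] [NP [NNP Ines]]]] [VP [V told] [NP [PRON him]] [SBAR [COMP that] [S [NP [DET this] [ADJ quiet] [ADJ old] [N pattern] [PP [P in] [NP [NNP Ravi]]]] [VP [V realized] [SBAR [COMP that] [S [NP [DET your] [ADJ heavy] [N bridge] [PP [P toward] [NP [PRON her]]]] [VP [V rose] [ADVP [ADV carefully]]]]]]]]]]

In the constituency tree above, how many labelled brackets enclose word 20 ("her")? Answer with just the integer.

11

Counting open brackets not yet closed at "her": [S [VP [SBAR [S [VP [SBAR [S [NP [PP [NP [PRON = 11.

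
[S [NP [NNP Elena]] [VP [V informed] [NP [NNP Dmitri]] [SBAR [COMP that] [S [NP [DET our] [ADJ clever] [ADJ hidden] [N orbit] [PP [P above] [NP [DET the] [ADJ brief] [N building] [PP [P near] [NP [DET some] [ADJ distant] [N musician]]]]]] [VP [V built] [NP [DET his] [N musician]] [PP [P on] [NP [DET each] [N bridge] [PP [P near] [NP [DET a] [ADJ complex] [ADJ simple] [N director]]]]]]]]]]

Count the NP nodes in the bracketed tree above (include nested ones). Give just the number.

8

The NP constituents are: [NP Elena]; [NP Dmitri]; [NP our clever hidden orbit above the brief building near some distant musician]; [NP the brief building near some distant musician]; [NP some distant musician]; [NP his musician] …. Total: 8.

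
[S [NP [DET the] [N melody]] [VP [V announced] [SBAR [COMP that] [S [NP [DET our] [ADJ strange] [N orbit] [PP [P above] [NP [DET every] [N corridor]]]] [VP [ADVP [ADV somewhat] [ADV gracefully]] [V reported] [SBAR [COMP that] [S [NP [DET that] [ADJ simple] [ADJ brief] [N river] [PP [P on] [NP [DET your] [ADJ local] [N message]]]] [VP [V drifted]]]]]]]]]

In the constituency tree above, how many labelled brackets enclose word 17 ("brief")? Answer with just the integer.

9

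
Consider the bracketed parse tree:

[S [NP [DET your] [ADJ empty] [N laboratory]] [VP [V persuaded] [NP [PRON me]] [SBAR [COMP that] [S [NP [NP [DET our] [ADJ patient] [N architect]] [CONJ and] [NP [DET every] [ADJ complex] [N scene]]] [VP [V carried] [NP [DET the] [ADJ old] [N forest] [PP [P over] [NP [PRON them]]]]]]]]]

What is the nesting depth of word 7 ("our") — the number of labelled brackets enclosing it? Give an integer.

7

Path from the root down to the word: S → VP → SBAR → S → NP → NP → DET. That is 7 enclosing brackets.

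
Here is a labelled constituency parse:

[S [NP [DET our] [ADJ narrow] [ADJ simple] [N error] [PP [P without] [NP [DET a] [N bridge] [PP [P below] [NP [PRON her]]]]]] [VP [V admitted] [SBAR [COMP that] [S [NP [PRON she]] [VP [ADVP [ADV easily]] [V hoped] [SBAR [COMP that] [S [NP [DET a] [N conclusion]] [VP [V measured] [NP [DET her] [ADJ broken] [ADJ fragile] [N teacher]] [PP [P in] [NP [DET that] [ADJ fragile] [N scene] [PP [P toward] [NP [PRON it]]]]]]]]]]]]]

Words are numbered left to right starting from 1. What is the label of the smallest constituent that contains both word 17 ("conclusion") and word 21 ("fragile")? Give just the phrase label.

Word 17 lies under S → VP → SBAR → S → VP → SBAR → S → NP → N; word 21 lies under S → VP → SBAR → S → VP → SBAR → S → VP → NP → ADJ. The lowest shared node is the S.

S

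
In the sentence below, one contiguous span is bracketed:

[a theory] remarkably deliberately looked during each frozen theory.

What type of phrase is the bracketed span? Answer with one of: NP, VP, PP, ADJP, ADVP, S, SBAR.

NP

The bracketed span "a theory" is headed by "theory", making it a noun phrase (NP).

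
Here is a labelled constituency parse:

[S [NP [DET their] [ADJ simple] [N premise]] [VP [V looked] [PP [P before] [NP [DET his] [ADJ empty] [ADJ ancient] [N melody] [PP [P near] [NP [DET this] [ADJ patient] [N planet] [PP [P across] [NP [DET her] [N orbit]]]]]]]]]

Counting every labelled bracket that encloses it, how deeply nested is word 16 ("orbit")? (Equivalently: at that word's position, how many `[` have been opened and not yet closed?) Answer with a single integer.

9

The word sits inside N, which is inside NP, inside PP, inside NP, inside PP, inside NP, inside PP, inside VP, inside S — 9 brackets in all.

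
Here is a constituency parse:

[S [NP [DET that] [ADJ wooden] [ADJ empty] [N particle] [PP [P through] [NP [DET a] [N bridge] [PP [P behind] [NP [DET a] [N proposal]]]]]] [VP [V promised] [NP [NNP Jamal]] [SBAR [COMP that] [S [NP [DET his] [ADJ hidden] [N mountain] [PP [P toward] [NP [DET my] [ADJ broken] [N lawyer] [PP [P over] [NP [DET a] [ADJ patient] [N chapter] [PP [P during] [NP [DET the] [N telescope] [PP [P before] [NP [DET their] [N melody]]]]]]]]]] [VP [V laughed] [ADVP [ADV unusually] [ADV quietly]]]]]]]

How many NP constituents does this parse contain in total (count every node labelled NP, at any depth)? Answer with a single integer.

9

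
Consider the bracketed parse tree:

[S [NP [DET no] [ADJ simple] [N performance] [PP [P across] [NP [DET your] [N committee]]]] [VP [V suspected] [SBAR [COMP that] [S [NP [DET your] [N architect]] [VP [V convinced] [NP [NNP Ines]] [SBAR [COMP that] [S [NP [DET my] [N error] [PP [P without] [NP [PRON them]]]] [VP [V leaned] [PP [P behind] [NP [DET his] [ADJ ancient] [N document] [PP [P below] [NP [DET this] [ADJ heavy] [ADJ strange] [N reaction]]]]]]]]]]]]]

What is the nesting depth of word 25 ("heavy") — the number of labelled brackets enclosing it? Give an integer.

13

Counting open brackets not yet closed at "heavy": [S [VP [SBAR [S [VP [SBAR [S [VP [PP [NP [PP [NP [ADJ = 13.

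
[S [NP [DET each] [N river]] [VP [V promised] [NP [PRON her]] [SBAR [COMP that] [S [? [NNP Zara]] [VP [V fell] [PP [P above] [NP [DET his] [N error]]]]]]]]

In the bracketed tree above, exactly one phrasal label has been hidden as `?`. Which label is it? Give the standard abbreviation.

Looking at what the `?` directly dominates — NNP 'Zara' — this is a noun phrase (NP).

NP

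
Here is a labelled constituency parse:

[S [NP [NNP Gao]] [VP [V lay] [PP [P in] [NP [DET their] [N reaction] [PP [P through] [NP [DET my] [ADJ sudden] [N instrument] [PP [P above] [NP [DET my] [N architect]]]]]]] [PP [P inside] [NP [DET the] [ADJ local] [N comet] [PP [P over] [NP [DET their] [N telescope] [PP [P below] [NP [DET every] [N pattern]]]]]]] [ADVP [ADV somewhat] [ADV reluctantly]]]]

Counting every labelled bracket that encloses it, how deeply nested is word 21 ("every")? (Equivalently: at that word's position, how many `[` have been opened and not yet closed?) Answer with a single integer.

9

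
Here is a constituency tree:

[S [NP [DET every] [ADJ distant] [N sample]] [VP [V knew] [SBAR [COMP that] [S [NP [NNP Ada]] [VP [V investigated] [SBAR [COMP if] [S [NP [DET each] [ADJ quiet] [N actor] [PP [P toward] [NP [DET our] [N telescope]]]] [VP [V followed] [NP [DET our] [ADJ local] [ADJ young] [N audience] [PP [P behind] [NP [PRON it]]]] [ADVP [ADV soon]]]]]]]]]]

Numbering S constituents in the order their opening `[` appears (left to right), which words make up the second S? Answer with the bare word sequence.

Ada investigated if each quiet actor toward our telescope followed our local young audience behind it soon

In left-to-right order the S constituents are "every distant sample knew that Ada investigated if each quiet actor toward our telescope followed our local young audience behind it soon"; "Ada investigated if each quiet actor toward our telescope followed our local young audience behind it soon"; "each quiet actor toward our telescope followed our local young audience behind it soon". Number 2 is "Ada investigated if each quiet actor toward our telescope followed our local young audience behind it soon".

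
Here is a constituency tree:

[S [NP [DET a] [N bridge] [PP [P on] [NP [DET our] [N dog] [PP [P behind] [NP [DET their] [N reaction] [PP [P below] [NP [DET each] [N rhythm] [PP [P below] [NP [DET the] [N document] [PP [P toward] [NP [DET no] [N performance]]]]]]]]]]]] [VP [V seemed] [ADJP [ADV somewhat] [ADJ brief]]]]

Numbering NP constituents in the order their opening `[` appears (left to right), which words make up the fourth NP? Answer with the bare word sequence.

each rhythm below the document toward no performance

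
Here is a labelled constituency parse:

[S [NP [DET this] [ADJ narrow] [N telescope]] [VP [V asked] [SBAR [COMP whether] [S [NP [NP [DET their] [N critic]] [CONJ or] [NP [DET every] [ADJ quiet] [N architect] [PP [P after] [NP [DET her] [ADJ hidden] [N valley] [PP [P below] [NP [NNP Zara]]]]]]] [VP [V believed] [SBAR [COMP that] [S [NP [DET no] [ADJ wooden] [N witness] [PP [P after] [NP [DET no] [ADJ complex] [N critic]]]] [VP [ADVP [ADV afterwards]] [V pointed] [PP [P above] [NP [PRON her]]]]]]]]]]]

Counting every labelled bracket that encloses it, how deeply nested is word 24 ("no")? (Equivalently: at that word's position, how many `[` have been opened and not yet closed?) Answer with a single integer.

11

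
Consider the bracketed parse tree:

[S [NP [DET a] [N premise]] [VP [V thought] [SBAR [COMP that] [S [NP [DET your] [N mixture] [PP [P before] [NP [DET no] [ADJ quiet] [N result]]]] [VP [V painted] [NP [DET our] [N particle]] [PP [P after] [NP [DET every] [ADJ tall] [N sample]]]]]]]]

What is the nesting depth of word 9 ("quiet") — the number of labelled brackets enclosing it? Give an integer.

Path from the root down to the word: S → VP → SBAR → S → NP → PP → NP → ADJ. That is 8 enclosing brackets.

8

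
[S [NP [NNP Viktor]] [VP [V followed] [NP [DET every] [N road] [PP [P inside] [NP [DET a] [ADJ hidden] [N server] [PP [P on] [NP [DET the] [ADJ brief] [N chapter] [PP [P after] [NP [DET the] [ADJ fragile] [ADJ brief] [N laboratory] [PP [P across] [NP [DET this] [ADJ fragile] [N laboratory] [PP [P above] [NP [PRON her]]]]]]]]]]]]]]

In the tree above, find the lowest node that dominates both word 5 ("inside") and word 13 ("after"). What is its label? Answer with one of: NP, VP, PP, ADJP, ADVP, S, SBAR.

The smallest bracket enclosing both words is [PP inside a hidden server on the brief chapter after the fragile brief laboratory across this fragile laboratory above her], so the label is PP.

PP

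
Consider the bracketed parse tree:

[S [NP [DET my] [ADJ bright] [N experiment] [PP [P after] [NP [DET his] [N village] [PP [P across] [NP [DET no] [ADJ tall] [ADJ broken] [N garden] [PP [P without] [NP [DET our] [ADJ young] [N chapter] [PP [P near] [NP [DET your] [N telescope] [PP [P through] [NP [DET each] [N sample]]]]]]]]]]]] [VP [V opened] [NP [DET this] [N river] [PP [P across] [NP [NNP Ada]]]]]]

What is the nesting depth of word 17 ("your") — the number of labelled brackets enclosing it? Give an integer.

11

The word sits inside DET, which is inside NP, inside PP, inside NP, inside PP, inside NP, inside PP, inside NP, inside PP, inside NP, inside S — 11 brackets in all.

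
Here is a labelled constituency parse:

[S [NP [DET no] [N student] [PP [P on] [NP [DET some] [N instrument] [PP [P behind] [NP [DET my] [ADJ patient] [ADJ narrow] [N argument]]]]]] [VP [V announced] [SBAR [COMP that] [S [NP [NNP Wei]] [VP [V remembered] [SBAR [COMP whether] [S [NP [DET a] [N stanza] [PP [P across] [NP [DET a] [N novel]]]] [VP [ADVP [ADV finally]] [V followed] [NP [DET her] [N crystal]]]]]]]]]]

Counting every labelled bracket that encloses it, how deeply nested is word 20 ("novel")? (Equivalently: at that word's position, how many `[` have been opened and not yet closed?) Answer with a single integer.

Counting open brackets not yet closed at "novel": [S [VP [SBAR [S [VP [SBAR [S [NP [PP [NP [N = 11.

11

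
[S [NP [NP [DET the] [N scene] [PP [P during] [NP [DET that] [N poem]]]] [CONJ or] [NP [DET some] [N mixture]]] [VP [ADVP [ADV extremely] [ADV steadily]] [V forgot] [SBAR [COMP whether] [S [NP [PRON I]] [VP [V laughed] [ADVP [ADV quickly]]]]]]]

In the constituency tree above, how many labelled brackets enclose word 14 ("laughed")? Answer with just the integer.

6

The word sits inside V, which is inside VP, inside S, inside SBAR, inside VP, inside S — 6 brackets in all.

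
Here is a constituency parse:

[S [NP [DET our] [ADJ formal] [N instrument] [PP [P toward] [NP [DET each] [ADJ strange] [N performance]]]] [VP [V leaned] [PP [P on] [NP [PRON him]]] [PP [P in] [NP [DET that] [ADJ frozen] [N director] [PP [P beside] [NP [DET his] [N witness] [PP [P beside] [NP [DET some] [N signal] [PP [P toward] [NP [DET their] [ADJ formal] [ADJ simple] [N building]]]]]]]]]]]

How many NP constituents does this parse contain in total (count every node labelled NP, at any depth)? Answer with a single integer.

The NP constituents are: [NP our formal instrument toward each strange performance]; [NP each strange performance]; [NP him]; [NP that frozen director beside his witness beside some signal toward their formal simple building]; [NP his witness beside some signal toward their formal simple building]; [NP some signal toward their formal simple building] …. Total: 7.

7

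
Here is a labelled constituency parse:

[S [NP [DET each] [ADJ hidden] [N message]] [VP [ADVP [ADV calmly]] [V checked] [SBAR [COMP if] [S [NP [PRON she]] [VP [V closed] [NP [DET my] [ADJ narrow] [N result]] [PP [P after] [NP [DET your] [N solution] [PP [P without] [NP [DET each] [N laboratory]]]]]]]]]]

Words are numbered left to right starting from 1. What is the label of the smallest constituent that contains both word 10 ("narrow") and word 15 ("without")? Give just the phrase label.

VP

Both words fall inside [VP closed my narrow result after your solution without each laboratory] (words 8–17), and no smaller constituent contains them both. Label: VP.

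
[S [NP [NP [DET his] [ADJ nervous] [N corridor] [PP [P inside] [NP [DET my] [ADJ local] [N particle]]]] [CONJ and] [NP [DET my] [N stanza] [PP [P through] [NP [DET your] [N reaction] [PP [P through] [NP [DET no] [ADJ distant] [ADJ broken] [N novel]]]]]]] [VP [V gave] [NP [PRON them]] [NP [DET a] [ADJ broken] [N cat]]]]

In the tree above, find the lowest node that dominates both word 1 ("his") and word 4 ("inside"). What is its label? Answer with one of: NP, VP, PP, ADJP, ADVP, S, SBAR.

Word 1 lies under S → NP → NP → DET; word 4 lies under S → NP → NP → PP → P. The lowest shared node is the NP.

NP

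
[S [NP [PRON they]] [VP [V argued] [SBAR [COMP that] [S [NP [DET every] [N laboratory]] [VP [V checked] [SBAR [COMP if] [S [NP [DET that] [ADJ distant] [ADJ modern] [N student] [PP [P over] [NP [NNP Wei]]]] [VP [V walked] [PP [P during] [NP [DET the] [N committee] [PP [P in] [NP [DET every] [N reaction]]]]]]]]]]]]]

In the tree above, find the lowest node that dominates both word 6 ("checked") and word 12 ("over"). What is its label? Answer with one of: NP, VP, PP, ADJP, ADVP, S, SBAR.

Word 6 lies under S → VP → SBAR → S → VP → V; word 12 lies under S → VP → SBAR → S → VP → SBAR → S → NP → PP → P. The lowest shared node is the VP.

VP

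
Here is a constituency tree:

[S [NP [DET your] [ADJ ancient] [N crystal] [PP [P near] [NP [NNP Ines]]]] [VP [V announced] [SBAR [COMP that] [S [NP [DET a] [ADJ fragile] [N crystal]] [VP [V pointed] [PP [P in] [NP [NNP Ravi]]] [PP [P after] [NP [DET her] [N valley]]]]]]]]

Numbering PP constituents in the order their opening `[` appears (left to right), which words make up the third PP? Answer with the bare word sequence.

after her valley

Opening `[PP` markers occur at word positions 4, 12, 14; the third of these opens the constituent [PP after her valley].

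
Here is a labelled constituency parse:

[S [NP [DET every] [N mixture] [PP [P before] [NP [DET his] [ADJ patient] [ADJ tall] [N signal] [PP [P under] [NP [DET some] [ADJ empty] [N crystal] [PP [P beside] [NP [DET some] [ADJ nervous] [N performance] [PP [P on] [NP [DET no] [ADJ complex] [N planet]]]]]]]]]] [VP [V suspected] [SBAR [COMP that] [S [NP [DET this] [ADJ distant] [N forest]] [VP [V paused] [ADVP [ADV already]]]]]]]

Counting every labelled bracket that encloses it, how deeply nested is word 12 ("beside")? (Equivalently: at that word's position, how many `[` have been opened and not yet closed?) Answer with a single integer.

8

The word sits inside P, which is inside PP, inside NP, inside PP, inside NP, inside PP, inside NP, inside S — 8 brackets in all.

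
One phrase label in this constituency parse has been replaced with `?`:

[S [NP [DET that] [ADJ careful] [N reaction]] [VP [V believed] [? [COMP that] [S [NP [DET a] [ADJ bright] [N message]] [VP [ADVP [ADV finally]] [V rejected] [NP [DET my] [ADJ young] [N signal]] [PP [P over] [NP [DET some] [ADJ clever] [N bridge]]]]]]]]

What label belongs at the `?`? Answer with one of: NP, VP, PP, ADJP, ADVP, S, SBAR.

SBAR

Looking at what the `?` directly dominates — COMP 'that', S — this is a subordinate clause (SBAR).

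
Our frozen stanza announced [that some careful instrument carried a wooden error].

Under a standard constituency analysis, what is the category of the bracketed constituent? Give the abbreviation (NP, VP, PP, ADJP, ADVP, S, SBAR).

SBAR

The bracketed span "that some careful instrument carried a wooden error" is headed by "that", making it a subordinate clause (SBAR).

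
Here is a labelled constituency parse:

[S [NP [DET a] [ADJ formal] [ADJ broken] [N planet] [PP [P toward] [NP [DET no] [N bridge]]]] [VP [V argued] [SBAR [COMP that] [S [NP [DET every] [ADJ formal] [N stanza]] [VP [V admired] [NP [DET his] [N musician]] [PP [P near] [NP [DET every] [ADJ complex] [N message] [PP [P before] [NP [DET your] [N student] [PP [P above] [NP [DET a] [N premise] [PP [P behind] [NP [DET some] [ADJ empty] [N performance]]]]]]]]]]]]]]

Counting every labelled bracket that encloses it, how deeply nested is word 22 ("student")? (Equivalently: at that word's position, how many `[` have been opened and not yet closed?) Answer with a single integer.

10

Path from the root down to the word: S → VP → SBAR → S → VP → PP → NP → PP → NP → N. That is 10 enclosing brackets.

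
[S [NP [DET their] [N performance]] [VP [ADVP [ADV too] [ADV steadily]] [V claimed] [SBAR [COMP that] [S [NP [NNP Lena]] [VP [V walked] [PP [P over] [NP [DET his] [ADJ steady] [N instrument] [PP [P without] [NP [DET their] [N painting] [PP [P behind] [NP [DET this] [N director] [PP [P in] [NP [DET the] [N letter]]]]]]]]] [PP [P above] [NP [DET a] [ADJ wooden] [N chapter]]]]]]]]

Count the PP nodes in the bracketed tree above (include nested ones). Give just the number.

The PP constituents are: [PP over his steady instrument without their painting behind this director in the letter]; [PP without their painting behind this director in the letter]; [PP behind this director in the letter]; [PP in the letter]; [PP above a wooden chapter]. Total: 5.

5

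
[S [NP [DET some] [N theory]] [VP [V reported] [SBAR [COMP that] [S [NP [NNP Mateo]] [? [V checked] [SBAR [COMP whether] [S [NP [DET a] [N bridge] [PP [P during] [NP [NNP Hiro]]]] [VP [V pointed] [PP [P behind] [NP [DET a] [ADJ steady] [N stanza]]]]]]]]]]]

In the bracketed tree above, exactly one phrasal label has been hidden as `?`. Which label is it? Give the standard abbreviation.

The `?` node immediately contains: V 'checked', SBAR. That is the internal structure of a verb phrase, so the label is VP.

VP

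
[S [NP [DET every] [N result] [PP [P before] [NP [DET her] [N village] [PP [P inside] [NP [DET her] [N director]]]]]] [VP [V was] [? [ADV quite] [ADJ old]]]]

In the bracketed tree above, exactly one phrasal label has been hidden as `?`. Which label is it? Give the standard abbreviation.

ADJP

A constituent whose immediate children are ADV 'quite', ADJ 'old' is an adjective phrase: ADJP.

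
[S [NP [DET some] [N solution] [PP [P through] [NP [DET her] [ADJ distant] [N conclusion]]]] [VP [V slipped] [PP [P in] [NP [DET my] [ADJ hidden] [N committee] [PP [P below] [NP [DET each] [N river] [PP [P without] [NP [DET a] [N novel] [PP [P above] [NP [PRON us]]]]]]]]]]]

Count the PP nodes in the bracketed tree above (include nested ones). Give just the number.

5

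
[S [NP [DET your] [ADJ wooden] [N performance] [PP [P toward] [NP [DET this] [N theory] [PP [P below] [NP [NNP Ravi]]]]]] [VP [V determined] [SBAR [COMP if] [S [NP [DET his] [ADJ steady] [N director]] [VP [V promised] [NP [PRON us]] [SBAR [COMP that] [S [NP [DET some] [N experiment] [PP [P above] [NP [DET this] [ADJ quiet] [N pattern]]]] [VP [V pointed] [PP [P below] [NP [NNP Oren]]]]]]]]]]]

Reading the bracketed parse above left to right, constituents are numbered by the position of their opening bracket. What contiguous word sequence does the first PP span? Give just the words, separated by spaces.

toward this theory below Ravi

Opening `[PP` markers occur at word positions 4, 7, 19, 24; the first of these opens the constituent [PP toward this theory below Ravi].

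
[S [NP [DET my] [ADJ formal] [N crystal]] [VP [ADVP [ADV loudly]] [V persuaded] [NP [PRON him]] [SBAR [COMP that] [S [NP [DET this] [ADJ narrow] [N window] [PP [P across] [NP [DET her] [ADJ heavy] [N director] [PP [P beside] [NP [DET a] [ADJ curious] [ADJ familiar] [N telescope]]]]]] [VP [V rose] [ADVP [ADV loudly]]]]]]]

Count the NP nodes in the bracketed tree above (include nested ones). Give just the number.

The NP constituents are: [NP my formal crystal]; [NP him]; [NP this narrow window across her heavy director beside a curious familiar telescope]; [NP her heavy director beside a curious familiar telescope]; [NP a curious familiar telescope]. Total: 5.

5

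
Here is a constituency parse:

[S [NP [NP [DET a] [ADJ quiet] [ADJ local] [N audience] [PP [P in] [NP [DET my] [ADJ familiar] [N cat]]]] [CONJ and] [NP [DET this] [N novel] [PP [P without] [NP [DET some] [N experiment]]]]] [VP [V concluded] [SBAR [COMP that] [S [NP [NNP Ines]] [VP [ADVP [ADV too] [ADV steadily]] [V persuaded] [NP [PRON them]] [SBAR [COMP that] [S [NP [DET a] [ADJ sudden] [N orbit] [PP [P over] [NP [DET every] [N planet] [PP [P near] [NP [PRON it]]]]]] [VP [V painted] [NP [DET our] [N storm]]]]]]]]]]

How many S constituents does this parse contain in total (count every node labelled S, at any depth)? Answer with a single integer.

The S constituents are: [S a quiet local audience in my familiar cat and this novel without some experiment concluded that Ines too steadily persuaded them that a sudden orbit over every planet near it painted our storm]; [S Ines too steadily persuaded them that a sudden orbit over every planet near it painted our storm]; [S a sudden orbit over every planet near it painted our storm]. Total: 3.

3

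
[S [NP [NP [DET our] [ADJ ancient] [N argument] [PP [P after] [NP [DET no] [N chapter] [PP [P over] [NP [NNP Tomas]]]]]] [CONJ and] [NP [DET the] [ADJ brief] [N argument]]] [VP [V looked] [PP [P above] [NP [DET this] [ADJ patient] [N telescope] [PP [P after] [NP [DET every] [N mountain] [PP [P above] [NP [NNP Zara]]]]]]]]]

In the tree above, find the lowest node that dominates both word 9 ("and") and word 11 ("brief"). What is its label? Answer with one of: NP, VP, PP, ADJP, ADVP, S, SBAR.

Both words fall inside [NP our ancient argument after no chapter over Tomas and the brief argument] (words 1–12), and no smaller constituent contains them both. Label: NP.

NP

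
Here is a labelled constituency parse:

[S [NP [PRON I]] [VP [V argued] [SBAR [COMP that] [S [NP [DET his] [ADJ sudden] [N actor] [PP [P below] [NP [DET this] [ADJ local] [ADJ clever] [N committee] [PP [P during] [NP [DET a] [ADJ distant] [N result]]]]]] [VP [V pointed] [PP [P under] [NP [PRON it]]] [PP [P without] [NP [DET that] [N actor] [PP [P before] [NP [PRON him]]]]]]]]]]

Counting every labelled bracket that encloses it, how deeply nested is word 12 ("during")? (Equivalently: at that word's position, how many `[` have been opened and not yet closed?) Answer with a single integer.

9

The word sits inside P, which is inside PP, inside NP, inside PP, inside NP, inside S, inside SBAR, inside VP, inside S — 9 brackets in all.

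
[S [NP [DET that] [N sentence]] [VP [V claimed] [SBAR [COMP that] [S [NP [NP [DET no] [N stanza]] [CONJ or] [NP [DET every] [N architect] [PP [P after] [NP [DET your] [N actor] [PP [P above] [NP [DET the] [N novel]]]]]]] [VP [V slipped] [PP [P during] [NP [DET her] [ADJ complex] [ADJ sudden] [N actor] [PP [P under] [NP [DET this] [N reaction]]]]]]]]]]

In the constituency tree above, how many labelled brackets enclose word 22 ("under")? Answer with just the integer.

9

Path from the root down to the word: S → VP → SBAR → S → VP → PP → NP → PP → P. That is 9 enclosing brackets.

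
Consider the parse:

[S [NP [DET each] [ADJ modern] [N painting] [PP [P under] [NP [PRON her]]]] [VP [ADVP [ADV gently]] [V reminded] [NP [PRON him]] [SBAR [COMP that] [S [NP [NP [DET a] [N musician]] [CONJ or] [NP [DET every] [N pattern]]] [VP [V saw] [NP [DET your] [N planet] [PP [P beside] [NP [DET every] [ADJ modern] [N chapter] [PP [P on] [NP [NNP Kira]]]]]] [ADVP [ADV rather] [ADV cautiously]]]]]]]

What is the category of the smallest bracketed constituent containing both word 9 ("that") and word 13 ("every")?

SBAR

The smallest bracket enclosing both words is [SBAR that a musician or every pattern saw your planet beside every modern chapter on Kira rather cautiously], so the label is SBAR.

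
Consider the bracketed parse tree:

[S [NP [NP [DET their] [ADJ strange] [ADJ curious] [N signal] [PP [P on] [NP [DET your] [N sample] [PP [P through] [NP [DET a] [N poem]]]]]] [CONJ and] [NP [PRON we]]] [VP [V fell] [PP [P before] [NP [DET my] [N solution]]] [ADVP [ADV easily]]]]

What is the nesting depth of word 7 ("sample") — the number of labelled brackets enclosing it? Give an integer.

6

Path from the root down to the word: S → NP → NP → PP → NP → N. That is 6 enclosing brackets.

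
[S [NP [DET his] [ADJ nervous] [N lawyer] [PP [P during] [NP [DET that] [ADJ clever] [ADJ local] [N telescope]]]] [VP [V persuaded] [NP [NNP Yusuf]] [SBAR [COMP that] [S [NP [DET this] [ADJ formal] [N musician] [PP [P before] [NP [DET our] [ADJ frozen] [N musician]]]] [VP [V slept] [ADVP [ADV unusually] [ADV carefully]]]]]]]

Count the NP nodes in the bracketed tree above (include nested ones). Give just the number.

5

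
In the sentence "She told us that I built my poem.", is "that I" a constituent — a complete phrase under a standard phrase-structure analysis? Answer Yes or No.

No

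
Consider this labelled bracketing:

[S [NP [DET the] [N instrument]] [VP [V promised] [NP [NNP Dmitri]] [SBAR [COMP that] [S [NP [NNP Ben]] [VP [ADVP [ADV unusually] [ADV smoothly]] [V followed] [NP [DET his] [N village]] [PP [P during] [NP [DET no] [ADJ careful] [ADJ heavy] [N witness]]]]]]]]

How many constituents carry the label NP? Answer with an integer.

5

The NP constituents are: [NP the instrument]; [NP Dmitri]; [NP Ben]; [NP his village]; [NP no careful heavy witness]. Total: 5.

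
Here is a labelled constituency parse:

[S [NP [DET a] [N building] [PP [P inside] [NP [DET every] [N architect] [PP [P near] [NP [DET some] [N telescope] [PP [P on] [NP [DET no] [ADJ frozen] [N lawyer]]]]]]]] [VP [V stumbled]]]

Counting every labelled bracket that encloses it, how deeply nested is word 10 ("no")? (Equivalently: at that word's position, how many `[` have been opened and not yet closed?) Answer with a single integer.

Counting open brackets not yet closed at "no": [S [NP [PP [NP [PP [NP [PP [NP [DET = 9.

9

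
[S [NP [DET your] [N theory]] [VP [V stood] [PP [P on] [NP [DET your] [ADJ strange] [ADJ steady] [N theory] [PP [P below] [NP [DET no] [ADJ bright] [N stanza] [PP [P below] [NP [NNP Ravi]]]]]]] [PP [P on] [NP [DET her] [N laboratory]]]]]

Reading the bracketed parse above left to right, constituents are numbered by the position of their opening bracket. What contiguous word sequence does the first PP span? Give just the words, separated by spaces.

on your strange steady theory below no bright stanza below Ravi

The PP opening brackets appear, in order, over: "on your strange steady theory below no bright stanza below Ravi"; "below no bright stanza below Ravi"; "below Ravi"; "on her laboratory". The first one spans "on your strange steady theory below no bright stanza below Ravi".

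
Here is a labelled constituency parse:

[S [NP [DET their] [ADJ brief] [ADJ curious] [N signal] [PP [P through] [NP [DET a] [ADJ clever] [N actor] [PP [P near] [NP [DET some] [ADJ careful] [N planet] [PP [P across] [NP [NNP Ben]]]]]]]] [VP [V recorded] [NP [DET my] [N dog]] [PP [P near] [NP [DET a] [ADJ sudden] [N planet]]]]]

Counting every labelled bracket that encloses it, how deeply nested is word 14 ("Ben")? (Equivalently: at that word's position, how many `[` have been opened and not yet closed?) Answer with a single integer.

9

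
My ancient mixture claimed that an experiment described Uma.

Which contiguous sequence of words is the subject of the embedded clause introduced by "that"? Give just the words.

an experiment

"an experiment" is the NP that combines with the VP headed by "described" to form the embedded clause introduced by "that" — the subject.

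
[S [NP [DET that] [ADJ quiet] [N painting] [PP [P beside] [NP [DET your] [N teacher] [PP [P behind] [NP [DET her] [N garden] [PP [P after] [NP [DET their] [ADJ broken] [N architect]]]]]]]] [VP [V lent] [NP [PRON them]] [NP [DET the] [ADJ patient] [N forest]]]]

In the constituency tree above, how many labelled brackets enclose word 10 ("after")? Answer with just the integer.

8

Counting open brackets not yet closed at "after": [S [NP [PP [NP [PP [NP [PP [P = 8.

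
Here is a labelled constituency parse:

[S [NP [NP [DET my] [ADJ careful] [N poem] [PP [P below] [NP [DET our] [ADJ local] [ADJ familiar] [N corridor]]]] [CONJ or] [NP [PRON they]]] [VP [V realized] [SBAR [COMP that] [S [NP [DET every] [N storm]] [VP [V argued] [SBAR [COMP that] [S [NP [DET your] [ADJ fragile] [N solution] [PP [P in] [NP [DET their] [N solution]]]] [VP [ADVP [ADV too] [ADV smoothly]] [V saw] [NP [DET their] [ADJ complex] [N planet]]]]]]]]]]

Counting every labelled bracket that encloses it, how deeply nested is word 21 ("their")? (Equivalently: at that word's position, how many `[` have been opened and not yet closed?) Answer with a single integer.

11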